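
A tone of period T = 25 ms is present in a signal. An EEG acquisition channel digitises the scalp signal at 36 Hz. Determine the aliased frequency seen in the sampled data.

T = 25 ms → f = 1/T = 40 Hz.
40 Hz mod fs = 4 Hz.
4 Hz ≤ fs/2 = 18 Hz, appears at 4 Hz.

4 Hz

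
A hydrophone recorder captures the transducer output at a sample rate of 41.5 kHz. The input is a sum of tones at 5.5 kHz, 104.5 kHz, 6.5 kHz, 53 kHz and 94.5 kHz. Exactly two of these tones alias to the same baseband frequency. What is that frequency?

fs/2 = 20.75 kHz.
5.5 kHz ≤ fs/2 = 20.75 kHz, passes unchanged.
104.5 kHz mod fs = 21.5 kHz.
21.5 kHz > fs/2 = 20.75 kHz, folds to fs − 21.5 kHz = 20 kHz.
6.5 kHz ≤ fs/2 = 20.75 kHz, passes unchanged.
53 kHz mod fs = 11.5 kHz.
11.5 kHz ≤ fs/2 = 20.75 kHz, appears at 11.5 kHz.
94.5 kHz mod fs = 11.5 kHz.
11.5 kHz ≤ fs/2 = 20.75 kHz, appears at 11.5 kHz.
53 kHz and 94.5 kHz both map to 11.5 kHz.

11.5 kHz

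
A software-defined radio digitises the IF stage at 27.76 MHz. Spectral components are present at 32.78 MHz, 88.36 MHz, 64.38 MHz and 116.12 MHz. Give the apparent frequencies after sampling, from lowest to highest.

5.02 MHz, 5.08 MHz, 8.86 MHz

fs/2 = 13.88 MHz.
32.78 MHz mod fs = 5.02 MHz.
5.02 MHz ≤ fs/2 = 13.88 MHz, appears at 5.02 MHz.
88.36 MHz mod fs = 5.08 MHz.
5.08 MHz ≤ fs/2 = 13.88 MHz, appears at 5.08 MHz.
64.38 MHz mod fs = 8.86 MHz.
8.86 MHz ≤ fs/2 = 13.88 MHz, appears at 8.86 MHz.
116.12 MHz mod fs = 5.08 MHz.
5.08 MHz ≤ fs/2 = 13.88 MHz, appears at 5.08 MHz.
Distinct values: {5.02 MHz, 5.08 MHz, 8.86 MHz}.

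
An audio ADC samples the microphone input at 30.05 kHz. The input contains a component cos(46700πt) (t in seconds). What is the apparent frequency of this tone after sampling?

ω = 46700π rad/s → f = ω/(2π) = 23350 Hz = 23.35 kHz.
23.35 kHz > fs/2 = 15.025 kHz, folds to fs − 23.35 kHz = 6.7 kHz.

6.7 kHz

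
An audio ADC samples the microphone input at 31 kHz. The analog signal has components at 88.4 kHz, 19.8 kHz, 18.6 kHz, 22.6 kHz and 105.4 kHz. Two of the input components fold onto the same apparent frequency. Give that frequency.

fs/2 = 15.5 kHz.
88.4 kHz mod fs = 26.4 kHz.
26.4 kHz > fs/2 = 15.5 kHz, folds to fs − 26.4 kHz = 4.6 kHz.
19.8 kHz > fs/2 = 15.5 kHz, folds to fs − 19.8 kHz = 11.2 kHz.
18.6 kHz > fs/2 = 15.5 kHz, folds to fs − 18.6 kHz = 12.4 kHz.
22.6 kHz > fs/2 = 15.5 kHz, folds to fs − 22.6 kHz = 8.4 kHz.
105.4 kHz mod fs = 12.4 kHz.
12.4 kHz ≤ fs/2 = 15.5 kHz, appears at 12.4 kHz.
18.6 kHz and 105.4 kHz both map to 12.4 kHz.

12.4 kHz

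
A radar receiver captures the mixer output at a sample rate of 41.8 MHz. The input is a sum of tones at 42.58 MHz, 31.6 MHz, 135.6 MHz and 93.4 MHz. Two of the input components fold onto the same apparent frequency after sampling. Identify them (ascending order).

fs/2 = 20.9 MHz.
42.58 MHz mod fs = 0.78 MHz.
0.78 MHz ≤ fs/2 = 20.9 MHz, appears at 0.78 MHz.
31.6 MHz > fs/2 = 20.9 MHz, folds to fs − 31.6 MHz = 10.2 MHz.
135.6 MHz mod fs = 10.2 MHz.
10.2 MHz ≤ fs/2 = 20.9 MHz, appears at 10.2 MHz.
93.4 MHz mod fs = 9.8 MHz.
9.8 MHz ≤ fs/2 = 20.9 MHz, appears at 9.8 MHz.
31.6 MHz and 135.6 MHz both map to 10.2 MHz.

31.6 MHz, 135.6 MHz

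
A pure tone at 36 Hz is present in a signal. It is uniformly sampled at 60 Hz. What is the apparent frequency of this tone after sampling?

36 Hz > fs/2 = 30 Hz, folds to fs − 36 Hz = 24 Hz.

24 Hz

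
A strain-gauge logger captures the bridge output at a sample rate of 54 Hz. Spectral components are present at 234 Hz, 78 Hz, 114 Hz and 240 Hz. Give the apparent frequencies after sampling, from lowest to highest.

fs/2 = 27 Hz.
234 Hz mod fs = 18 Hz.
18 Hz ≤ fs/2 = 27 Hz, appears at 18 Hz.
78 Hz mod fs = 24 Hz.
24 Hz ≤ fs/2 = 27 Hz, appears at 24 Hz.
114 Hz mod fs = 6 Hz.
6 Hz ≤ fs/2 = 27 Hz, appears at 6 Hz.
240 Hz mod fs = 24 Hz.
24 Hz ≤ fs/2 = 27 Hz, appears at 24 Hz.
Distinct values: {6 Hz, 18 Hz, 24 Hz}.

6 Hz, 18 Hz, 24 Hz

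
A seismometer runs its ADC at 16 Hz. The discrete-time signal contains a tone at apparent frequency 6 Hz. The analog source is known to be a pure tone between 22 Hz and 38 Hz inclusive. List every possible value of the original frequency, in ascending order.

22 Hz, 26 Hz, 38 Hz

Frequencies that alias to 6 Hz are k·fs ± 6 Hz for integer k ≥ 0.
k=0: 6 Hz.
k=1: 10 Hz, 22 Hz.
k=2: 26 Hz, 38 Hz.
k=3: 42 Hz, 54 Hz.
Within [22 Hz, 38 Hz]: 22 Hz, 26 Hz, 38 Hz.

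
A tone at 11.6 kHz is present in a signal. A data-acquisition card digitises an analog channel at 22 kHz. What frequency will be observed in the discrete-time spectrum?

11.6 kHz > fs/2 = 11 kHz, folds to fs − 11.6 kHz = 10.4 kHz.

10.4 kHz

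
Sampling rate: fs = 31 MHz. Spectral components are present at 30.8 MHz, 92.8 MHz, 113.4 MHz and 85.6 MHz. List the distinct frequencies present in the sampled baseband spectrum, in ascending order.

0.2 MHz, 7.4 MHz, 10.6 MHz

fs/2 = 15.5 MHz.
30.8 MHz > fs/2 = 15.5 MHz, folds to fs − 30.8 MHz = 0.2 MHz.
92.8 MHz mod fs = 30.8 MHz.
30.8 MHz > fs/2 = 15.5 MHz, folds to fs − 30.8 MHz = 0.2 MHz.
113.4 MHz mod fs = 20.4 MHz.
20.4 MHz > fs/2 = 15.5 MHz, folds to fs − 20.4 MHz = 10.6 MHz.
85.6 MHz mod fs = 23.6 MHz.
23.6 MHz > fs/2 = 15.5 MHz, folds to fs − 23.6 MHz = 7.4 MHz.
Distinct values: {0.2 MHz, 7.4 MHz, 10.6 MHz}.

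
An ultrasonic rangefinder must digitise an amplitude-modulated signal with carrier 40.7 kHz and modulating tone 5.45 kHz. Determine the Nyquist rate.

92.3 kHz

AM sidebands sit at fc ± fm = 35.25 kHz and 46.15 kHz.
Highest-frequency component: 46.15 kHz.
Nyquist rate = 2 × 46.15 kHz = 92.3 kHz.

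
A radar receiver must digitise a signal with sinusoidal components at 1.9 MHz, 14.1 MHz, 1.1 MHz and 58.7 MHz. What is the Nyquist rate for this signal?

Highest-frequency component: 58.7 MHz.
Nyquist rate = 2 × 58.7 MHz = 117.4 MHz.

117.4 MHz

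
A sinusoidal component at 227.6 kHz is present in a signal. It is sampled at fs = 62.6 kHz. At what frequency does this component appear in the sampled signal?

227.6 kHz mod fs = 39.8 kHz.
39.8 kHz > fs/2 = 31.3 kHz, folds to fs − 39.8 kHz = 22.8 kHz.

22.8 kHz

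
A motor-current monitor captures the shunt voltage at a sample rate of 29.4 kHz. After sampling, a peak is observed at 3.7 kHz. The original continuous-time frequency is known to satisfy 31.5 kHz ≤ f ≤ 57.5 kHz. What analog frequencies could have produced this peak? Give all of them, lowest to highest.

33.1 kHz, 55.1 kHz

Frequencies that alias to 3.7 kHz are k·fs ± 3.7 kHz for integer k ≥ 0.
k=0: 3.7 kHz.
k=1: 25.7 kHz, 33.1 kHz.
k=2: 55.1 kHz, 62.5 kHz.
k=3: 84.5 kHz, 91.9 kHz.
Within [31.5 kHz, 57.5 kHz]: 33.1 kHz, 55.1 kHz.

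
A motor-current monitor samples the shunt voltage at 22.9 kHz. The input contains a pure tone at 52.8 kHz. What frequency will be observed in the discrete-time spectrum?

52.8 kHz mod fs = 7 kHz.
7 kHz ≤ fs/2 = 11.45 kHz, appears at 7 kHz.

7 kHz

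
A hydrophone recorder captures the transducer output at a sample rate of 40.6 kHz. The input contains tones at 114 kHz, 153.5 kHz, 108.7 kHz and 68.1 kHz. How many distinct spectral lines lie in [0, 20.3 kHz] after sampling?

3

fs/2 = 20.3 kHz.
114 kHz mod fs = 32.8 kHz.
32.8 kHz > fs/2 = 20.3 kHz, folds to fs − 32.8 kHz = 7.8 kHz.
153.5 kHz mod fs = 31.7 kHz.
31.7 kHz > fs/2 = 20.3 kHz, folds to fs − 31.7 kHz = 8.9 kHz.
108.7 kHz mod fs = 27.5 kHz.
27.5 kHz > fs/2 = 20.3 kHz, folds to fs − 27.5 kHz = 13.1 kHz.
68.1 kHz mod fs = 27.5 kHz.
27.5 kHz > fs/2 = 20.3 kHz, folds to fs − 27.5 kHz = 13.1 kHz.
Distinct values: {7.8 kHz, 8.9 kHz, 13.1 kHz} → 3.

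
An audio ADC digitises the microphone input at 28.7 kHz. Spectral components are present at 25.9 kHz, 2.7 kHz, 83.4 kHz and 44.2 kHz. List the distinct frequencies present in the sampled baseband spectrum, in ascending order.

fs/2 = 14.35 kHz.
25.9 kHz > fs/2 = 14.35 kHz, folds to fs − 25.9 kHz = 2.8 kHz.
2.7 kHz ≤ fs/2 = 14.35 kHz, passes unchanged.
83.4 kHz mod fs = 26 kHz.
26 kHz > fs/2 = 14.35 kHz, folds to fs − 26 kHz = 2.7 kHz.
44.2 kHz mod fs = 15.5 kHz.
15.5 kHz > fs/2 = 14.35 kHz, folds to fs − 15.5 kHz = 13.2 kHz.
Distinct values: {2.7 kHz, 2.8 kHz, 13.2 kHz}.

2.7 kHz, 2.8 kHz, 13.2 kHz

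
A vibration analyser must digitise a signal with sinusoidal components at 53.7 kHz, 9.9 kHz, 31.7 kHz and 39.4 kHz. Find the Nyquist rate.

Highest-frequency component: 53.7 kHz.
Nyquist rate = 2 × 53.7 kHz = 107.4 kHz.

107.4 kHz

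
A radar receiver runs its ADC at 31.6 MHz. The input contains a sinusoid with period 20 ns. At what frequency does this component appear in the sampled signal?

T = 20 ns → f = 1/T = 50 MHz.
50 MHz mod fs = 18.4 MHz.
18.4 MHz > fs/2 = 15.8 MHz, folds to fs − 18.4 MHz = 13.2 MHz.

13.2 MHz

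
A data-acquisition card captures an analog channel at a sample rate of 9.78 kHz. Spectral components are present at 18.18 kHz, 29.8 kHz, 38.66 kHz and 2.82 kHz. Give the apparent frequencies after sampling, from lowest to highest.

fs/2 = 4.89 kHz.
18.18 kHz mod fs = 8.4 kHz.
8.4 kHz > fs/2 = 4.89 kHz, folds to fs − 8.4 kHz = 1.38 kHz.
29.8 kHz mod fs = 0.46 kHz.
0.46 kHz ≤ fs/2 = 4.89 kHz, appears at 0.46 kHz.
38.66 kHz mod fs = 9.32 kHz.
9.32 kHz > fs/2 = 4.89 kHz, folds to fs − 9.32 kHz = 0.46 kHz.
2.82 kHz ≤ fs/2 = 4.89 kHz, passes unchanged.
Distinct values: {0.46 kHz, 1.38 kHz, 2.82 kHz}.

0.46 kHz, 1.38 kHz, 2.82 kHz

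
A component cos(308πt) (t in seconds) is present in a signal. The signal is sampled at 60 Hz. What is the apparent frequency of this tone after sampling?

26 Hz

ω = 308π rad/s → f = ω/(2π) = 154 Hz.
154 Hz mod fs = 34 Hz.
34 Hz > fs/2 = 30 Hz, folds to fs − 34 Hz = 26 Hz.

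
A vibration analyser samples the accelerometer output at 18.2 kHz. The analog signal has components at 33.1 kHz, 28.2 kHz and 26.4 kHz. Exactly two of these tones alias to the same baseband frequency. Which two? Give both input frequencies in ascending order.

fs/2 = 9.1 kHz.
33.1 kHz mod fs = 14.9 kHz.
14.9 kHz > fs/2 = 9.1 kHz, folds to fs − 14.9 kHz = 3.3 kHz.
28.2 kHz mod fs = 10 kHz.
10 kHz > fs/2 = 9.1 kHz, folds to fs − 10 kHz = 8.2 kHz.
26.4 kHz mod fs = 8.2 kHz.
8.2 kHz ≤ fs/2 = 9.1 kHz, appears at 8.2 kHz.
26.4 kHz and 28.2 kHz both map to 8.2 kHz.

26.4 kHz, 28.2 kHz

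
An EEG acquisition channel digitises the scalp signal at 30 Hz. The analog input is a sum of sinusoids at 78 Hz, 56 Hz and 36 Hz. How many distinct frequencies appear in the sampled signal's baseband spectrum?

3

fs/2 = 15 Hz.
78 Hz mod fs = 18 Hz.
18 Hz > fs/2 = 15 Hz, folds to fs − 18 Hz = 12 Hz.
56 Hz mod fs = 26 Hz.
26 Hz > fs/2 = 15 Hz, folds to fs − 26 Hz = 4 Hz.
36 Hz mod fs = 6 Hz.
6 Hz ≤ fs/2 = 15 Hz, appears at 6 Hz.
Distinct values: {4 Hz, 6 Hz, 12 Hz} → 3.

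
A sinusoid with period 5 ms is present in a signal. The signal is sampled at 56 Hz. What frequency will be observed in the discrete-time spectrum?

24 Hz

T = 5 ms → f = 1/T = 200 Hz.
200 Hz mod fs = 32 Hz.
32 Hz > fs/2 = 28 Hz, folds to fs − 32 Hz = 24 Hz.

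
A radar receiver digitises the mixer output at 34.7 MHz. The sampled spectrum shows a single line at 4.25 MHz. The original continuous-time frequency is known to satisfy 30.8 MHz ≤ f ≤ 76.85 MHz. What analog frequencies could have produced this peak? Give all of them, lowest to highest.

38.95 MHz, 65.15 MHz, 73.65 MHz

Frequencies that alias to 4.25 MHz are k·fs ± 4.25 MHz for integer k ≥ 0.
k=0: 4.25 MHz.
k=1: 30.45 MHz, 38.95 MHz.
k=2: 65.15 MHz, 73.65 MHz.
k=3: 99.85 MHz, 108.35 MHz.
Within [30.8 MHz, 76.85 MHz]: 38.95 MHz, 65.15 MHz, 73.65 MHz.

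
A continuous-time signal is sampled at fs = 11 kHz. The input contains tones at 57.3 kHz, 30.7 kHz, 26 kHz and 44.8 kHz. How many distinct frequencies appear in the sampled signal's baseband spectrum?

3

fs/2 = 5.5 kHz.
57.3 kHz mod fs = 2.3 kHz.
2.3 kHz ≤ fs/2 = 5.5 kHz, appears at 2.3 kHz.
30.7 kHz mod fs = 8.7 kHz.
8.7 kHz > fs/2 = 5.5 kHz, folds to fs − 8.7 kHz = 2.3 kHz.
26 kHz mod fs = 4 kHz.
4 kHz ≤ fs/2 = 5.5 kHz, appears at 4 kHz.
44.8 kHz mod fs = 0.8 kHz.
0.8 kHz ≤ fs/2 = 5.5 kHz, appears at 0.8 kHz.
Distinct values: {0.8 kHz, 2.3 kHz, 4 kHz} → 3.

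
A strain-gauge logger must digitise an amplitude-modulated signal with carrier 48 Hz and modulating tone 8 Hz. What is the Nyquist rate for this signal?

112 Hz

AM sidebands sit at fc ± fm = 40 Hz and 56 Hz.
Highest-frequency component: 56 Hz.
Nyquist rate = 2 × 56 Hz = 112 Hz.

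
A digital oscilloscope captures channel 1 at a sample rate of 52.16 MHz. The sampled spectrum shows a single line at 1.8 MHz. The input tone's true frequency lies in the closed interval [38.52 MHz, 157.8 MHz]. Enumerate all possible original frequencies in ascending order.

50.36 MHz, 53.96 MHz, 102.52 MHz, 106.12 MHz, 154.68 MHz

Frequencies that alias to 1.8 MHz are k·fs ± 1.8 MHz for integer k ≥ 0.
k=0: 1.8 MHz.
k=1: 50.36 MHz, 53.96 MHz.
k=2: 102.52 MHz, 106.12 MHz.
k=3: 154.68 MHz, 158.28 MHz.
k=4: 206.84 MHz, 210.44 MHz.
Within [38.52 MHz, 157.8 MHz]: 50.36 MHz, 53.96 MHz, 102.52 MHz, 106.12 MHz, 154.68 MHz.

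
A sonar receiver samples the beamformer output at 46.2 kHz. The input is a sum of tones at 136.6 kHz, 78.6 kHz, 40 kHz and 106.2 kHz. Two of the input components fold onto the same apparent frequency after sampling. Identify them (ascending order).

78.6 kHz, 106.2 kHz

fs/2 = 23.1 kHz.
136.6 kHz mod fs = 44.2 kHz.
44.2 kHz > fs/2 = 23.1 kHz, folds to fs − 44.2 kHz = 2 kHz.
78.6 kHz mod fs = 32.4 kHz.
32.4 kHz > fs/2 = 23.1 kHz, folds to fs − 32.4 kHz = 13.8 kHz.
40 kHz > fs/2 = 23.1 kHz, folds to fs − 40 kHz = 6.2 kHz.
106.2 kHz mod fs = 13.8 kHz.
13.8 kHz ≤ fs/2 = 23.1 kHz, appears at 13.8 kHz.
78.6 kHz and 106.2 kHz both map to 13.8 kHz.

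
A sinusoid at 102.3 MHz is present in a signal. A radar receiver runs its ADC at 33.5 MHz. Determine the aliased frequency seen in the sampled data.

1.8 MHz

102.3 MHz mod fs = 1.8 MHz.
1.8 MHz ≤ fs/2 = 16.75 MHz, appears at 1.8 MHz.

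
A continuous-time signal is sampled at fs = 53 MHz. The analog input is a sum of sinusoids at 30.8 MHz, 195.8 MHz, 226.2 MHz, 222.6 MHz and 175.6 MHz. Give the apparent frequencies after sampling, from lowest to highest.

fs/2 = 26.5 MHz.
30.8 MHz > fs/2 = 26.5 MHz, folds to fs − 30.8 MHz = 22.2 MHz.
195.8 MHz mod fs = 36.8 MHz.
36.8 MHz > fs/2 = 26.5 MHz, folds to fs − 36.8 MHz = 16.2 MHz.
226.2 MHz mod fs = 14.2 MHz.
14.2 MHz ≤ fs/2 = 26.5 MHz, appears at 14.2 MHz.
222.6 MHz mod fs = 10.6 MHz.
10.6 MHz ≤ fs/2 = 26.5 MHz, appears at 10.6 MHz.
175.6 MHz mod fs = 16.6 MHz.
16.6 MHz ≤ fs/2 = 26.5 MHz, appears at 16.6 MHz.
Distinct values: {10.6 MHz, 14.2 MHz, 16.2 MHz, 16.6 MHz, 22.2 MHz}.

10.6 MHz, 14.2 MHz, 16.2 MHz, 16.6 MHz, 22.2 MHz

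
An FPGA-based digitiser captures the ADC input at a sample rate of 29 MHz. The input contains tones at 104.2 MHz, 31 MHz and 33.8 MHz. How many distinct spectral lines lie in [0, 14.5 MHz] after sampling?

3

fs/2 = 14.5 MHz.
104.2 MHz mod fs = 17.2 MHz.
17.2 MHz > fs/2 = 14.5 MHz, folds to fs − 17.2 MHz = 11.8 MHz.
31 MHz mod fs = 2 MHz.
2 MHz ≤ fs/2 = 14.5 MHz, appears at 2 MHz.
33.8 MHz mod fs = 4.8 MHz.
4.8 MHz ≤ fs/2 = 14.5 MHz, appears at 4.8 MHz.
Distinct values: {2 MHz, 4.8 MHz, 11.8 MHz} → 3.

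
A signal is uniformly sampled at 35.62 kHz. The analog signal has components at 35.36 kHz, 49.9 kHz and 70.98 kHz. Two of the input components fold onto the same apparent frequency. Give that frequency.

fs/2 = 17.81 kHz.
35.36 kHz > fs/2 = 17.81 kHz, folds to fs − 35.36 kHz = 0.26 kHz.
49.9 kHz mod fs = 14.28 kHz.
14.28 kHz ≤ fs/2 = 17.81 kHz, appears at 14.28 kHz.
70.98 kHz mod fs = 35.36 kHz.
35.36 kHz > fs/2 = 17.81 kHz, folds to fs − 35.36 kHz = 0.26 kHz.
35.36 kHz and 70.98 kHz both map to 0.26 kHz.

0.26 kHz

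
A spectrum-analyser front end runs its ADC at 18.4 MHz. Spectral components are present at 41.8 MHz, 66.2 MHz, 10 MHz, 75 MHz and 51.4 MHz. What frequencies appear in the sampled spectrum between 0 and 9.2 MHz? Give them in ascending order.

1.4 MHz, 3.8 MHz, 5 MHz, 7.4 MHz, 8.4 MHz

fs/2 = 9.2 MHz.
41.8 MHz mod fs = 5 MHz.
5 MHz ≤ fs/2 = 9.2 MHz, appears at 5 MHz.
66.2 MHz mod fs = 11 MHz.
11 MHz > fs/2 = 9.2 MHz, folds to fs − 11 MHz = 7.4 MHz.
10 MHz > fs/2 = 9.2 MHz, folds to fs − 10 MHz = 8.4 MHz.
75 MHz mod fs = 1.4 MHz.
1.4 MHz ≤ fs/2 = 9.2 MHz, appears at 1.4 MHz.
51.4 MHz mod fs = 14.6 MHz.
14.6 MHz > fs/2 = 9.2 MHz, folds to fs − 14.6 MHz = 3.8 MHz.
Distinct values: {1.4 MHz, 3.8 MHz, 5 MHz, 7.4 MHz, 8.4 MHz}.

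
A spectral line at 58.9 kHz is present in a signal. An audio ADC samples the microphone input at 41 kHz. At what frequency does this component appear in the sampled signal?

17.9 kHz

58.9 kHz mod fs = 17.9 kHz.
17.9 kHz ≤ fs/2 = 20.5 kHz, appears at 17.9 kHz.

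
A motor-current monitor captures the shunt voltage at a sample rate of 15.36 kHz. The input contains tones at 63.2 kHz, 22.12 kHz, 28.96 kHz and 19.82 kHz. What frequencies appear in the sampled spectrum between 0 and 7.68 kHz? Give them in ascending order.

1.76 kHz, 4.46 kHz, 6.76 kHz

fs/2 = 7.68 kHz.
63.2 kHz mod fs = 1.76 kHz.
1.76 kHz ≤ fs/2 = 7.68 kHz, appears at 1.76 kHz.
22.12 kHz mod fs = 6.76 kHz.
6.76 kHz ≤ fs/2 = 7.68 kHz, appears at 6.76 kHz.
28.96 kHz mod fs = 13.6 kHz.
13.6 kHz > fs/2 = 7.68 kHz, folds to fs − 13.6 kHz = 1.76 kHz.
19.82 kHz mod fs = 4.46 kHz.
4.46 kHz ≤ fs/2 = 7.68 kHz, appears at 4.46 kHz.
Distinct values: {1.76 kHz, 4.46 kHz, 6.76 kHz}.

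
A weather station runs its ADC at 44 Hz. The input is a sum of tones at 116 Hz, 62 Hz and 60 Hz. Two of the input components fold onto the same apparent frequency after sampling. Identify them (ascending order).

fs/2 = 22 Hz.
116 Hz mod fs = 28 Hz.
28 Hz > fs/2 = 22 Hz, folds to fs − 28 Hz = 16 Hz.
62 Hz mod fs = 18 Hz.
18 Hz ≤ fs/2 = 22 Hz, appears at 18 Hz.
60 Hz mod fs = 16 Hz.
16 Hz ≤ fs/2 = 22 Hz, appears at 16 Hz.
60 Hz and 116 Hz both map to 16 Hz.

60 Hz, 116 Hz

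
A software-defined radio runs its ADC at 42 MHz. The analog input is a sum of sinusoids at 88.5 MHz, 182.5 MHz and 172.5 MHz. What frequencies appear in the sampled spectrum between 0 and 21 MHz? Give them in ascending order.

4.5 MHz, 14.5 MHz

fs/2 = 21 MHz.
88.5 MHz mod fs = 4.5 MHz.
4.5 MHz ≤ fs/2 = 21 MHz, appears at 4.5 MHz.
182.5 MHz mod fs = 14.5 MHz.
14.5 MHz ≤ fs/2 = 21 MHz, appears at 14.5 MHz.
172.5 MHz mod fs = 4.5 MHz.
4.5 MHz ≤ fs/2 = 21 MHz, appears at 4.5 MHz.
Distinct values: {4.5 MHz, 14.5 MHz}.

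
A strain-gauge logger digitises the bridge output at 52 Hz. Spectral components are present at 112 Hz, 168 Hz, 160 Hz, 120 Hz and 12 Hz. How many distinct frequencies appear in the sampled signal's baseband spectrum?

fs/2 = 26 Hz.
112 Hz mod fs = 8 Hz.
8 Hz ≤ fs/2 = 26 Hz, appears at 8 Hz.
168 Hz mod fs = 12 Hz.
12 Hz ≤ fs/2 = 26 Hz, appears at 12 Hz.
160 Hz mod fs = 4 Hz.
4 Hz ≤ fs/2 = 26 Hz, appears at 4 Hz.
120 Hz mod fs = 16 Hz.
16 Hz ≤ fs/2 = 26 Hz, appears at 16 Hz.
12 Hz ≤ fs/2 = 26 Hz, passes unchanged.
Distinct values: {4 Hz, 8 Hz, 12 Hz, 16 Hz} → 4.

4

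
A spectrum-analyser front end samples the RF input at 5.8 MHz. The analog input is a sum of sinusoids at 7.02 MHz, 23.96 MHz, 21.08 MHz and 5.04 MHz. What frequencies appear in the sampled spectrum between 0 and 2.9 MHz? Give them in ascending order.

fs/2 = 2.9 MHz.
7.02 MHz mod fs = 1.22 MHz.
1.22 MHz ≤ fs/2 = 2.9 MHz, appears at 1.22 MHz.
23.96 MHz mod fs = 0.76 MHz.
0.76 MHz ≤ fs/2 = 2.9 MHz, appears at 0.76 MHz.
21.08 MHz mod fs = 3.68 MHz.
3.68 MHz > fs/2 = 2.9 MHz, folds to fs − 3.68 MHz = 2.12 MHz.
5.04 MHz > fs/2 = 2.9 MHz, folds to fs − 5.04 MHz = 0.76 MHz.
Distinct values: {0.76 MHz, 1.22 MHz, 2.12 MHz}.

0.76 MHz, 1.22 MHz, 2.12 MHz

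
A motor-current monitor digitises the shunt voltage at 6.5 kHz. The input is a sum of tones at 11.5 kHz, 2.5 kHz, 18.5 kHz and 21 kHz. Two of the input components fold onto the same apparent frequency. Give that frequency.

fs/2 = 3.25 kHz.
11.5 kHz mod fs = 5 kHz.
5 kHz > fs/2 = 3.25 kHz, folds to fs − 5 kHz = 1.5 kHz.
2.5 kHz ≤ fs/2 = 3.25 kHz, passes unchanged.
18.5 kHz mod fs = 5.5 kHz.
5.5 kHz > fs/2 = 3.25 kHz, folds to fs − 5.5 kHz = 1 kHz.
21 kHz mod fs = 1.5 kHz.
1.5 kHz ≤ fs/2 = 3.25 kHz, appears at 1.5 kHz.
11.5 kHz and 21 kHz both map to 1.5 kHz.

1.5 kHz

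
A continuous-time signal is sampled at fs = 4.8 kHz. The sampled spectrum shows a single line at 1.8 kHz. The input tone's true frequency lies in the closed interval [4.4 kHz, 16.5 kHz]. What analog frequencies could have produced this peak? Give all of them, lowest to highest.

Frequencies that alias to 1.8 kHz are k·fs ± 1.8 kHz for integer k ≥ 0.
k=0: 1.8 kHz.
k=1: 3 kHz, 6.6 kHz.
k=2: 7.8 kHz, 11.4 kHz.
k=3: 12.6 kHz, 16.2 kHz.
k=4: 17.4 kHz, 21 kHz.
Within [4.4 kHz, 16.5 kHz]: 6.6 kHz, 7.8 kHz, 11.4 kHz, 12.6 kHz, 16.2 kHz.

6.6 kHz, 7.8 kHz, 11.4 kHz, 12.6 kHz, 16.2 kHz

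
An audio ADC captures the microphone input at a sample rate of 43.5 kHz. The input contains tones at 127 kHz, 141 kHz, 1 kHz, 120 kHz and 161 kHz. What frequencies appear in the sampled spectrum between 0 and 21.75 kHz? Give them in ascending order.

fs/2 = 21.75 kHz.
127 kHz mod fs = 40 kHz.
40 kHz > fs/2 = 21.75 kHz, folds to fs − 40 kHz = 3.5 kHz.
141 kHz mod fs = 10.5 kHz.
10.5 kHz ≤ fs/2 = 21.75 kHz, appears at 10.5 kHz.
1 kHz ≤ fs/2 = 21.75 kHz, passes unchanged.
120 kHz mod fs = 33 kHz.
33 kHz > fs/2 = 21.75 kHz, folds to fs − 33 kHz = 10.5 kHz.
161 kHz mod fs = 30.5 kHz.
30.5 kHz > fs/2 = 21.75 kHz, folds to fs − 30.5 kHz = 13 kHz.
Distinct values: {1 kHz, 3.5 kHz, 10.5 kHz, 13 kHz}.

1 kHz, 3.5 kHz, 10.5 kHz, 13 kHz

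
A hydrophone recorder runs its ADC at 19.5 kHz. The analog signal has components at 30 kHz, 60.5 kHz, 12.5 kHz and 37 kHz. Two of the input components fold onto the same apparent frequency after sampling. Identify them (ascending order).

fs/2 = 9.75 kHz.
30 kHz mod fs = 10.5 kHz.
10.5 kHz > fs/2 = 9.75 kHz, folds to fs − 10.5 kHz = 9 kHz.
60.5 kHz mod fs = 2 kHz.
2 kHz ≤ fs/2 = 9.75 kHz, appears at 2 kHz.
12.5 kHz > fs/2 = 9.75 kHz, folds to fs − 12.5 kHz = 7 kHz.
37 kHz mod fs = 17.5 kHz.
17.5 kHz > fs/2 = 9.75 kHz, folds to fs − 17.5 kHz = 2 kHz.
37 kHz and 60.5 kHz both map to 2 kHz.

37 kHz, 60.5 kHz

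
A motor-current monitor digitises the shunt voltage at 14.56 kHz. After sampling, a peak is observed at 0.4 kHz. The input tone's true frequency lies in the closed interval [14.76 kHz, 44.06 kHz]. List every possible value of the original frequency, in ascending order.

14.96 kHz, 28.72 kHz, 29.52 kHz, 43.28 kHz

Frequencies that alias to 0.4 kHz are k·fs ± 0.4 kHz for integer k ≥ 0.
k=0: 0.4 kHz.
k=1: 14.16 kHz, 14.96 kHz.
k=2: 28.72 kHz, 29.52 kHz.
k=3: 43.28 kHz, 44.08 kHz.
k=4: 57.84 kHz, 58.64 kHz.
Within [14.76 kHz, 44.06 kHz]: 14.96 kHz, 28.72 kHz, 29.52 kHz, 43.28 kHz.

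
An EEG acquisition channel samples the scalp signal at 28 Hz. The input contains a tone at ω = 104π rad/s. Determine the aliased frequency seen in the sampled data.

ω = 104π rad/s → f = ω/(2π) = 52 Hz.
52 Hz mod fs = 24 Hz.
24 Hz > fs/2 = 14 Hz, folds to fs − 24 Hz = 4 Hz.

4 Hz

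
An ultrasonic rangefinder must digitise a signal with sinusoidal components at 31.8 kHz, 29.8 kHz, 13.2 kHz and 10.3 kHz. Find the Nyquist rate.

Highest-frequency component: 31.8 kHz.
Nyquist rate = 2 × 31.8 kHz = 63.6 kHz.

63.6 kHz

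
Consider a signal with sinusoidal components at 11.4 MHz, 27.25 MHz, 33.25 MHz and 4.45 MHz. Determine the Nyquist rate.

66.5 MHz

Highest-frequency component: 33.25 MHz.
Nyquist rate = 2 × 33.25 MHz = 66.5 MHz.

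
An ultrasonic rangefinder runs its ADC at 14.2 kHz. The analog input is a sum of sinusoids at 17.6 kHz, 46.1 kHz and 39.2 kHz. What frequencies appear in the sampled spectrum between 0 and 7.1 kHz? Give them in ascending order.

3.4 kHz, 3.5 kHz

fs/2 = 7.1 kHz.
17.6 kHz mod fs = 3.4 kHz.
3.4 kHz ≤ fs/2 = 7.1 kHz, appears at 3.4 kHz.
46.1 kHz mod fs = 3.5 kHz.
3.5 kHz ≤ fs/2 = 7.1 kHz, appears at 3.5 kHz.
39.2 kHz mod fs = 10.8 kHz.
10.8 kHz > fs/2 = 7.1 kHz, folds to fs − 10.8 kHz = 3.4 kHz.
Distinct values: {3.4 kHz, 3.5 kHz}.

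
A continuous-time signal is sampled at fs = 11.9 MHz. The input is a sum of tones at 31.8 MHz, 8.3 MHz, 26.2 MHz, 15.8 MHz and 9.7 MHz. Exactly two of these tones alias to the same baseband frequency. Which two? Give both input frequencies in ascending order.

fs/2 = 5.95 MHz.
31.8 MHz mod fs = 8 MHz.
8 MHz > fs/2 = 5.95 MHz, folds to fs − 8 MHz = 3.9 MHz.
8.3 MHz > fs/2 = 5.95 MHz, folds to fs − 8.3 MHz = 3.6 MHz.
26.2 MHz mod fs = 2.4 MHz.
2.4 MHz ≤ fs/2 = 5.95 MHz, appears at 2.4 MHz.
15.8 MHz mod fs = 3.9 MHz.
3.9 MHz ≤ fs/2 = 5.95 MHz, appears at 3.9 MHz.
9.7 MHz > fs/2 = 5.95 MHz, folds to fs − 9.7 MHz = 2.2 MHz.
15.8 MHz and 31.8 MHz both map to 3.9 MHz.

15.8 MHz, 31.8 MHz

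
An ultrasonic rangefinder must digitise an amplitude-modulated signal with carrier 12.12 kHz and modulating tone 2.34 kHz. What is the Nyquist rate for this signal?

28.92 kHz

AM sidebands sit at fc ± fm = 9.78 kHz and 14.46 kHz.
Highest-frequency component: 14.46 kHz.
Nyquist rate = 2 × 14.46 kHz = 28.92 kHz.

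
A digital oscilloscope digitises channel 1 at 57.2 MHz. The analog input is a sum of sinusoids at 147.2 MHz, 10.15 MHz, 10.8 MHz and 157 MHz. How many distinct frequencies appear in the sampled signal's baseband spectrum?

fs/2 = 28.6 MHz.
147.2 MHz mod fs = 32.8 MHz.
32.8 MHz > fs/2 = 28.6 MHz, folds to fs − 32.8 MHz = 24.4 MHz.
10.15 MHz ≤ fs/2 = 28.6 MHz, passes unchanged.
10.8 MHz ≤ fs/2 = 28.6 MHz, passes unchanged.
157 MHz mod fs = 42.6 MHz.
42.6 MHz > fs/2 = 28.6 MHz, folds to fs − 42.6 MHz = 14.6 MHz.
Distinct values: {10.15 MHz, 10.8 MHz, 14.6 MHz, 24.4 MHz} → 4.

4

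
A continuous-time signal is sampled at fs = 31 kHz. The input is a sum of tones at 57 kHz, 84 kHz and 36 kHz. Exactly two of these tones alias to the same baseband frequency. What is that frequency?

5 kHz

fs/2 = 15.5 kHz.
57 kHz mod fs = 26 kHz.
26 kHz > fs/2 = 15.5 kHz, folds to fs − 26 kHz = 5 kHz.
84 kHz mod fs = 22 kHz.
22 kHz > fs/2 = 15.5 kHz, folds to fs − 22 kHz = 9 kHz.
36 kHz mod fs = 5 kHz.
5 kHz ≤ fs/2 = 15.5 kHz, appears at 5 kHz.
36 kHz and 57 kHz both map to 5 kHz.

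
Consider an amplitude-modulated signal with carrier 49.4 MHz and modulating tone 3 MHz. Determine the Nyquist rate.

104.8 MHz

AM sidebands sit at fc ± fm = 46.4 MHz and 52.4 MHz.
Highest-frequency component: 52.4 MHz.
Nyquist rate = 2 × 52.4 MHz = 104.8 MHz.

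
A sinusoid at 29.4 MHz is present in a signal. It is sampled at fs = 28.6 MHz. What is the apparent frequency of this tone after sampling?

29.4 MHz mod fs = 0.8 MHz.
0.8 MHz ≤ fs/2 = 14.3 MHz, appears at 0.8 MHz.

0.8 MHz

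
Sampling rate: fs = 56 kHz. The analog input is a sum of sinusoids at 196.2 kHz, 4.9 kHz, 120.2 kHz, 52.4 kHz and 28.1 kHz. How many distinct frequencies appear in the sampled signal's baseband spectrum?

fs/2 = 28 kHz.
196.2 kHz mod fs = 28.2 kHz.
28.2 kHz > fs/2 = 28 kHz, folds to fs − 28.2 kHz = 27.8 kHz.
4.9 kHz ≤ fs/2 = 28 kHz, passes unchanged.
120.2 kHz mod fs = 8.2 kHz.
8.2 kHz ≤ fs/2 = 28 kHz, appears at 8.2 kHz.
52.4 kHz > fs/2 = 28 kHz, folds to fs − 52.4 kHz = 3.6 kHz.
28.1 kHz > fs/2 = 28 kHz, folds to fs − 28.1 kHz = 27.9 kHz.
Distinct values: {3.6 kHz, 4.9 kHz, 8.2 kHz, 27.8 kHz, 27.9 kHz} → 5.

5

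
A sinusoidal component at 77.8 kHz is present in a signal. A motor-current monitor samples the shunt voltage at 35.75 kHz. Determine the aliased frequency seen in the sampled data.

6.3 kHz

77.8 kHz mod fs = 6.3 kHz.
6.3 kHz ≤ fs/2 = 17.875 kHz, appears at 6.3 kHz.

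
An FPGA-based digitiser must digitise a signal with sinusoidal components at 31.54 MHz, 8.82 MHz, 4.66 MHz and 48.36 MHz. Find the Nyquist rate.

Highest-frequency component: 48.36 MHz.
Nyquist rate = 2 × 48.36 MHz = 96.72 MHz.

96.72 MHz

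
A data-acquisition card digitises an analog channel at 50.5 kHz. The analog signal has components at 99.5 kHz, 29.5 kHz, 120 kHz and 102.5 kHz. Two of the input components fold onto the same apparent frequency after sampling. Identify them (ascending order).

fs/2 = 25.25 kHz.
99.5 kHz mod fs = 49 kHz.
49 kHz > fs/2 = 25.25 kHz, folds to fs − 49 kHz = 1.5 kHz.
29.5 kHz > fs/2 = 25.25 kHz, folds to fs − 29.5 kHz = 21 kHz.
120 kHz mod fs = 19 kHz.
19 kHz ≤ fs/2 = 25.25 kHz, appears at 19 kHz.
102.5 kHz mod fs = 1.5 kHz.
1.5 kHz ≤ fs/2 = 25.25 kHz, appears at 1.5 kHz.
99.5 kHz and 102.5 kHz both map to 1.5 kHz.

99.5 kHz, 102.5 kHz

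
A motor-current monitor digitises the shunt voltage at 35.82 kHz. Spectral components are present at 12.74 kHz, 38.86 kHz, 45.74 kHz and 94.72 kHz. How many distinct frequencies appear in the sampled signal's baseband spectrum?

3

fs/2 = 17.91 kHz.
12.74 kHz ≤ fs/2 = 17.91 kHz, passes unchanged.
38.86 kHz mod fs = 3.04 kHz.
3.04 kHz ≤ fs/2 = 17.91 kHz, appears at 3.04 kHz.
45.74 kHz mod fs = 9.92 kHz.
9.92 kHz ≤ fs/2 = 17.91 kHz, appears at 9.92 kHz.
94.72 kHz mod fs = 23.08 kHz.
23.08 kHz > fs/2 = 17.91 kHz, folds to fs − 23.08 kHz = 12.74 kHz.
Distinct values: {3.04 kHz, 9.92 kHz, 12.74 kHz} → 3.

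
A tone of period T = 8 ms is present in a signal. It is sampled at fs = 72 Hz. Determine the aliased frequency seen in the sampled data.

T = 8 ms → f = 1/T = 125 Hz.
125 Hz mod fs = 53 Hz.
53 Hz > fs/2 = 36 Hz, folds to fs − 53 Hz = 19 Hz.

19 Hz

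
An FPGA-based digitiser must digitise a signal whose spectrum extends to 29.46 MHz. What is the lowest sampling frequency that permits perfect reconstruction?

58.92 MHz

Nyquist rate = 2 × 29.46 MHz = 58.92 MHz.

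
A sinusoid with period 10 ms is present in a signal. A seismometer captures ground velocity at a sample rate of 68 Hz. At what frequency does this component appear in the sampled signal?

32 Hz

T = 10 ms → f = 1/T = 100 Hz.
100 Hz mod fs = 32 Hz.
32 Hz ≤ fs/2 = 34 Hz, appears at 32 Hz.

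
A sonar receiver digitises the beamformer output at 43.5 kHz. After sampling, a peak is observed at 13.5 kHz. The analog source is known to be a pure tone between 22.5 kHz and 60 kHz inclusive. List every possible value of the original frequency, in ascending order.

Frequencies that alias to 13.5 kHz are k·fs ± 13.5 kHz for integer k ≥ 0.
k=0: 13.5 kHz.
k=1: 30 kHz, 57 kHz.
k=2: 73.5 kHz, 100.5 kHz.
Within [22.5 kHz, 60 kHz]: 30 kHz, 57 kHz.

30 kHz, 57 kHz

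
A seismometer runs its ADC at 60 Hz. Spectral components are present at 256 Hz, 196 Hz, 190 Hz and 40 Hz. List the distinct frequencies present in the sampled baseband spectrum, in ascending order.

10 Hz, 16 Hz, 20 Hz

fs/2 = 30 Hz.
256 Hz mod fs = 16 Hz.
16 Hz ≤ fs/2 = 30 Hz, appears at 16 Hz.
196 Hz mod fs = 16 Hz.
16 Hz ≤ fs/2 = 30 Hz, appears at 16 Hz.
190 Hz mod fs = 10 Hz.
10 Hz ≤ fs/2 = 30 Hz, appears at 10 Hz.
40 Hz > fs/2 = 30 Hz, folds to fs − 40 Hz = 20 Hz.
Distinct values: {10 Hz, 16 Hz, 20 Hz}.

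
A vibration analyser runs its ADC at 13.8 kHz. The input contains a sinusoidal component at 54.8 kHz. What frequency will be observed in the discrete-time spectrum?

54.8 kHz mod fs = 13.4 kHz.
13.4 kHz > fs/2 = 6.9 kHz, folds to fs − 13.4 kHz = 0.4 kHz.

0.4 kHz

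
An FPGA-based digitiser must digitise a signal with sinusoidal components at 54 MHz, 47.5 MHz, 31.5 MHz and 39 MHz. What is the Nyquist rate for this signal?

Highest-frequency component: 54 MHz.
Nyquist rate = 2 × 54 MHz = 108 MHz.

108 MHz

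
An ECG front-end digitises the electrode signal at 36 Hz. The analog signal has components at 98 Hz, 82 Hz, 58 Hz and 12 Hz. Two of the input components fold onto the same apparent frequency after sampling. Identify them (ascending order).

fs/2 = 18 Hz.
98 Hz mod fs = 26 Hz.
26 Hz > fs/2 = 18 Hz, folds to fs − 26 Hz = 10 Hz.
82 Hz mod fs = 10 Hz.
10 Hz ≤ fs/2 = 18 Hz, appears at 10 Hz.
58 Hz mod fs = 22 Hz.
22 Hz > fs/2 = 18 Hz, folds to fs − 22 Hz = 14 Hz.
12 Hz ≤ fs/2 = 18 Hz, passes unchanged.
82 Hz and 98 Hz both map to 10 Hz.

82 Hz, 98 Hz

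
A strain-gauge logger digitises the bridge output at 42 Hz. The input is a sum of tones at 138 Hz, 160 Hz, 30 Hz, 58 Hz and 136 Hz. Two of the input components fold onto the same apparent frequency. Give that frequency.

12 Hz

fs/2 = 21 Hz.
138 Hz mod fs = 12 Hz.
12 Hz ≤ fs/2 = 21 Hz, appears at 12 Hz.
160 Hz mod fs = 34 Hz.
34 Hz > fs/2 = 21 Hz, folds to fs − 34 Hz = 8 Hz.
30 Hz > fs/2 = 21 Hz, folds to fs − 30 Hz = 12 Hz.
58 Hz mod fs = 16 Hz.
16 Hz ≤ fs/2 = 21 Hz, appears at 16 Hz.
136 Hz mod fs = 10 Hz.
10 Hz ≤ fs/2 = 21 Hz, appears at 10 Hz.
30 Hz and 138 Hz both map to 12 Hz.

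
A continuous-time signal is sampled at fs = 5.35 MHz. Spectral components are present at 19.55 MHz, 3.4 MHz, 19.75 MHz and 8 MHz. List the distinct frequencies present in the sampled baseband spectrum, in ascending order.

fs/2 = 2.675 MHz.
19.55 MHz mod fs = 3.5 MHz.
3.5 MHz > fs/2 = 2.675 MHz, folds to fs − 3.5 MHz = 1.85 MHz.
3.4 MHz > fs/2 = 2.675 MHz, folds to fs − 3.4 MHz = 1.95 MHz.
19.75 MHz mod fs = 3.7 MHz.
3.7 MHz > fs/2 = 2.675 MHz, folds to fs − 3.7 MHz = 1.65 MHz.
8 MHz mod fs = 2.65 MHz.
2.65 MHz ≤ fs/2 = 2.675 MHz, appears at 2.65 MHz.
Distinct values: {1.65 MHz, 1.85 MHz, 1.95 MHz, 2.65 MHz}.

1.65 MHz, 1.85 MHz, 1.95 MHz, 2.65 MHz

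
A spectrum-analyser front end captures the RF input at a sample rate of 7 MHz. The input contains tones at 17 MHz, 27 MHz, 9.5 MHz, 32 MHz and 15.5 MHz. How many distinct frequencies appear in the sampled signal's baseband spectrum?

4

fs/2 = 3.5 MHz.
17 MHz mod fs = 3 MHz.
3 MHz ≤ fs/2 = 3.5 MHz, appears at 3 MHz.
27 MHz mod fs = 6 MHz.
6 MHz > fs/2 = 3.5 MHz, folds to fs − 6 MHz = 1 MHz.
9.5 MHz mod fs = 2.5 MHz.
2.5 MHz ≤ fs/2 = 3.5 MHz, appears at 2.5 MHz.
32 MHz mod fs = 4 MHz.
4 MHz > fs/2 = 3.5 MHz, folds to fs − 4 MHz = 3 MHz.
15.5 MHz mod fs = 1.5 MHz.
1.5 MHz ≤ fs/2 = 3.5 MHz, appears at 1.5 MHz.
Distinct values: {1 MHz, 1.5 MHz, 2.5 MHz, 3 MHz} → 4.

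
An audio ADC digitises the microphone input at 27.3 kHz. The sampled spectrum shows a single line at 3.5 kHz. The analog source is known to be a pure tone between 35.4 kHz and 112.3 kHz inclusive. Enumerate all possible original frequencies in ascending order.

Frequencies that alias to 3.5 kHz are k·fs ± 3.5 kHz for integer k ≥ 0.
k=0: 3.5 kHz.
k=1: 23.8 kHz, 30.8 kHz.
k=2: 51.1 kHz, 58.1 kHz.
k=3: 78.4 kHz, 85.4 kHz.
k=4: 105.7 kHz, 112.7 kHz.
k=5: 133 kHz, 140 kHz.
Within [35.4 kHz, 112.3 kHz]: 51.1 kHz, 58.1 kHz, 78.4 kHz, 85.4 kHz, 105.7 kHz.

51.1 kHz, 58.1 kHz, 78.4 kHz, 85.4 kHz, 105.7 kHz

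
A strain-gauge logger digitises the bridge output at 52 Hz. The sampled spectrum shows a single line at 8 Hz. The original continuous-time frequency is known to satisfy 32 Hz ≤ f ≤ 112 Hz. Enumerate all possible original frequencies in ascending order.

Frequencies that alias to 8 Hz are k·fs ± 8 Hz for integer k ≥ 0.
k=0: 8 Hz.
k=1: 44 Hz, 60 Hz.
k=2: 96 Hz, 112 Hz.
k=3: 148 Hz, 164 Hz.
Within [32 Hz, 112 Hz]: 44 Hz, 60 Hz, 96 Hz, 112 Hz.

44 Hz, 60 Hz, 96 Hz, 112 Hz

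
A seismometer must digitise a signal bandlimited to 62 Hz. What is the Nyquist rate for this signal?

Nyquist rate = 2 × 62 Hz = 124 Hz.

124 Hz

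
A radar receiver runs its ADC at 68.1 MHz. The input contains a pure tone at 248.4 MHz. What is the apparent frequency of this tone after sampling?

24 MHz

248.4 MHz mod fs = 44.1 MHz.
44.1 MHz > fs/2 = 34.05 MHz, folds to fs − 44.1 MHz = 24 MHz.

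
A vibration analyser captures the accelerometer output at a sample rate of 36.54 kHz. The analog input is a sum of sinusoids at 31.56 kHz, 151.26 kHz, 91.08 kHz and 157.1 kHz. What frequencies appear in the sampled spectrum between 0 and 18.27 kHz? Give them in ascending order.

4.98 kHz, 5.1 kHz, 10.94 kHz, 18 kHz

fs/2 = 18.27 kHz.
31.56 kHz > fs/2 = 18.27 kHz, folds to fs − 31.56 kHz = 4.98 kHz.
151.26 kHz mod fs = 5.1 kHz.
5.1 kHz ≤ fs/2 = 18.27 kHz, appears at 5.1 kHz.
91.08 kHz mod fs = 18 kHz.
18 kHz ≤ fs/2 = 18.27 kHz, appears at 18 kHz.
157.1 kHz mod fs = 10.94 kHz.
10.94 kHz ≤ fs/2 = 18.27 kHz, appears at 10.94 kHz.
Distinct values: {4.98 kHz, 5.1 kHz, 10.94 kHz, 18 kHz}.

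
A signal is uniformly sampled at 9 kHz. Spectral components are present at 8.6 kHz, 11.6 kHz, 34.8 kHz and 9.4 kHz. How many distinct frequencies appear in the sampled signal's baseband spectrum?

3

fs/2 = 4.5 kHz.
8.6 kHz > fs/2 = 4.5 kHz, folds to fs − 8.6 kHz = 0.4 kHz.
11.6 kHz mod fs = 2.6 kHz.
2.6 kHz ≤ fs/2 = 4.5 kHz, appears at 2.6 kHz.
34.8 kHz mod fs = 7.8 kHz.
7.8 kHz > fs/2 = 4.5 kHz, folds to fs − 7.8 kHz = 1.2 kHz.
9.4 kHz mod fs = 0.4 kHz.
0.4 kHz ≤ fs/2 = 4.5 kHz, appears at 0.4 kHz.
Distinct values: {0.4 kHz, 1.2 kHz, 2.6 kHz} → 3.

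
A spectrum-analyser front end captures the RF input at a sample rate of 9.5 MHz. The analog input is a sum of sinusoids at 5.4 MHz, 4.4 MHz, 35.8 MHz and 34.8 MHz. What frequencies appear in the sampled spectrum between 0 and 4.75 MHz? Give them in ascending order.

fs/2 = 4.75 MHz.
5.4 MHz > fs/2 = 4.75 MHz, folds to fs − 5.4 MHz = 4.1 MHz.
4.4 MHz ≤ fs/2 = 4.75 MHz, passes unchanged.
35.8 MHz mod fs = 7.3 MHz.
7.3 MHz > fs/2 = 4.75 MHz, folds to fs − 7.3 MHz = 2.2 MHz.
34.8 MHz mod fs = 6.3 MHz.
6.3 MHz > fs/2 = 4.75 MHz, folds to fs − 6.3 MHz = 3.2 MHz.
Distinct values: {2.2 MHz, 3.2 MHz, 4.1 MHz, 4.4 MHz}.

2.2 MHz, 3.2 MHz, 4.1 MHz, 4.4 MHz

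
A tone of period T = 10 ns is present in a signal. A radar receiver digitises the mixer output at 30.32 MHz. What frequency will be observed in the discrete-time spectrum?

9.04 MHz

T = 10 ns → f = 1/T = 100 MHz.
100 MHz mod fs = 9.04 MHz.
9.04 MHz ≤ fs/2 = 15.16 MHz, appears at 9.04 MHz.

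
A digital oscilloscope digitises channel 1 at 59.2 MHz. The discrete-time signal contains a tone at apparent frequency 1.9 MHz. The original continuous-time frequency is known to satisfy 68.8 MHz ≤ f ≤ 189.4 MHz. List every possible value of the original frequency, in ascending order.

Frequencies that alias to 1.9 MHz are k·fs ± 1.9 MHz for integer k ≥ 0.
k=0: 1.9 MHz.
k=1: 57.3 MHz, 61.1 MHz.
k=2: 116.5 MHz, 120.3 MHz.
k=3: 175.7 MHz, 179.5 MHz.
k=4: 234.9 MHz, 238.7 MHz.
Within [68.8 MHz, 189.4 MHz]: 116.5 MHz, 120.3 MHz, 175.7 MHz, 179.5 MHz.

116.5 MHz, 120.3 MHz, 175.7 MHz, 179.5 MHz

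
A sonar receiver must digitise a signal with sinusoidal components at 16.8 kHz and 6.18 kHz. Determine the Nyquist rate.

Highest-frequency component: 16.8 kHz.
Nyquist rate = 2 × 16.8 kHz = 33.6 kHz.

33.6 kHz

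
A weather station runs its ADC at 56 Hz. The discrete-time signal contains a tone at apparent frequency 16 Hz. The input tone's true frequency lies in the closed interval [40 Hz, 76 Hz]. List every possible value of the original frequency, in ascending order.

Frequencies that alias to 16 Hz are k·fs ± 16 Hz for integer k ≥ 0.
k=0: 16 Hz.
k=1: 40 Hz, 72 Hz.
k=2: 96 Hz, 128 Hz.
Within [40 Hz, 76 Hz]: 40 Hz, 72 Hz.

40 Hz, 72 Hz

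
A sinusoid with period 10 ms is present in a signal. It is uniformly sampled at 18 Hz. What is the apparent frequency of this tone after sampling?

T = 10 ms → f = 1/T = 100 Hz.
100 Hz mod fs = 10 Hz.
10 Hz > fs/2 = 9 Hz, folds to fs − 10 Hz = 8 Hz.

8 Hz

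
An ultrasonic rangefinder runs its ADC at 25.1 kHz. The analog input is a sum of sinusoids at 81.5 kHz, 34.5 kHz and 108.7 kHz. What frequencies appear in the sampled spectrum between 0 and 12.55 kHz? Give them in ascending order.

6.2 kHz, 8.3 kHz, 9.4 kHz

fs/2 = 12.55 kHz.
81.5 kHz mod fs = 6.2 kHz.
6.2 kHz ≤ fs/2 = 12.55 kHz, appears at 6.2 kHz.
34.5 kHz mod fs = 9.4 kHz.
9.4 kHz ≤ fs/2 = 12.55 kHz, appears at 9.4 kHz.
108.7 kHz mod fs = 8.3 kHz.
8.3 kHz ≤ fs/2 = 12.55 kHz, appears at 8.3 kHz.
Distinct values: {6.2 kHz, 8.3 kHz, 9.4 kHz}.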